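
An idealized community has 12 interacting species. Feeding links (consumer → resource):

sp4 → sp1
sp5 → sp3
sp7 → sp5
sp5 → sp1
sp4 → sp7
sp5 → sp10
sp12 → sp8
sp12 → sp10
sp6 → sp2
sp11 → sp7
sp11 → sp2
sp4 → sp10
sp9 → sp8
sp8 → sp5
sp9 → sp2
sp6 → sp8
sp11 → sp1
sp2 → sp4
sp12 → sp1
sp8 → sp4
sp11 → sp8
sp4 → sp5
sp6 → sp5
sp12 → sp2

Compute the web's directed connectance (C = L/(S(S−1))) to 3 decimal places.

C = 0.182

The web has S = 12 species and L = 24 feeding links.
C = L / (S(S−1)) = 24 / 132 = 0.1818 ≈ 0.182.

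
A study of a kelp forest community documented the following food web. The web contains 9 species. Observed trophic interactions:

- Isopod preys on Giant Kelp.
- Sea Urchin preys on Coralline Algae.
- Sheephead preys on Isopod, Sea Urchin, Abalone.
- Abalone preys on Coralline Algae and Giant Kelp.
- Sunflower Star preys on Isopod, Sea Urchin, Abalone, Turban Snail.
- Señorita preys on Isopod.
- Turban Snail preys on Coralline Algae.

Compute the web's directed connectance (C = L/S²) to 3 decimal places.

The web has S = 9 species and L = 13 feeding links.
C = L / S² = 13 / 81 = 0.1605 ≈ 0.160.

C = 0.160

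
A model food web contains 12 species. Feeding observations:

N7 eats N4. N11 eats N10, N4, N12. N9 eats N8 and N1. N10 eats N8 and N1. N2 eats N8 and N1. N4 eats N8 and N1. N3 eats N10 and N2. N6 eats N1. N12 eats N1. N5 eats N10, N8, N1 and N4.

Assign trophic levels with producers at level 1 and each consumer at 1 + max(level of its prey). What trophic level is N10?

Trophic level 2

N8 is a producer → level 1.
N10 eats N8 (level 1); other prey at levels: N1 1 → level 2.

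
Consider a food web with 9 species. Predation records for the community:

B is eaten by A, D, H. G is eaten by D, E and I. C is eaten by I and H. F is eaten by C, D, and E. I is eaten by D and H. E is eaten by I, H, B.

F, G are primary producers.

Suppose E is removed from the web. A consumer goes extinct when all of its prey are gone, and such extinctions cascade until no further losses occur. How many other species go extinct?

2

Remove E.
Round 1: B (all prey gone) → extinct.
Round 2: A (all prey gone) → extinct.
No further losses. Total secondary extinctions: 2.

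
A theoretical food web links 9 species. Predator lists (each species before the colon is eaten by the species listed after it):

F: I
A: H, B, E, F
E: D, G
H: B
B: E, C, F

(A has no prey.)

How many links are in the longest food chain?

One longest chain: A → H → B → E → D.
It has 5 species and 4 links.

4 links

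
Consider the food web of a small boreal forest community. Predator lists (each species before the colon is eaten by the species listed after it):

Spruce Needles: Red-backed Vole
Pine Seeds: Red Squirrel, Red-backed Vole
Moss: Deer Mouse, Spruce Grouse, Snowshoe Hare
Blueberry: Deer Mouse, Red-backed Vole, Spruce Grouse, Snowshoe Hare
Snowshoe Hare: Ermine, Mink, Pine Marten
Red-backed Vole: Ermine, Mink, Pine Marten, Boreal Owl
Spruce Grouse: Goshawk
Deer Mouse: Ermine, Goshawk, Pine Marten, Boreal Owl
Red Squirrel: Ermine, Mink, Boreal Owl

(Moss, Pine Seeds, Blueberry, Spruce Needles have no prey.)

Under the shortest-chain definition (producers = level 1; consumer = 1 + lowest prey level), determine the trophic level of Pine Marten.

Trophic level 3

Moss is a producer → level 1.
Snowshoe Hare eats Moss → level 2.
Pine Marten eats Snowshoe Hare → level 3.
No prey of Pine Marten is below level 2, so 3 is the minimum.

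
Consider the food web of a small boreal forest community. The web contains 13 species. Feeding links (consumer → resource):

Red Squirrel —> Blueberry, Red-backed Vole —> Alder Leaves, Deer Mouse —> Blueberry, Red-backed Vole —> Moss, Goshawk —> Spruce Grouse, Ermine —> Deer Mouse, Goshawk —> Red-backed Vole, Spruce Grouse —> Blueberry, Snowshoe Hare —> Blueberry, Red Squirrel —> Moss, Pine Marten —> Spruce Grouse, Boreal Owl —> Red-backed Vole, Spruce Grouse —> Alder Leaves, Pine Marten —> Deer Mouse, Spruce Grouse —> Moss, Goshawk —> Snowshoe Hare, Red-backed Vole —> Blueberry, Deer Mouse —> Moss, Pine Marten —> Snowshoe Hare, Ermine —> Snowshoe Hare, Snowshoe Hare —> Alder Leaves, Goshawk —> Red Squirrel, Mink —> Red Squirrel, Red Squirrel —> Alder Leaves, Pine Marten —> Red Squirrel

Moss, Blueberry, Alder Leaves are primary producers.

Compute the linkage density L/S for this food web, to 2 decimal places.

There are L = 25 links among S = 13 species.
L/S = 25/13 = 1.9231 ≈ 1.92.

L/S = 1.92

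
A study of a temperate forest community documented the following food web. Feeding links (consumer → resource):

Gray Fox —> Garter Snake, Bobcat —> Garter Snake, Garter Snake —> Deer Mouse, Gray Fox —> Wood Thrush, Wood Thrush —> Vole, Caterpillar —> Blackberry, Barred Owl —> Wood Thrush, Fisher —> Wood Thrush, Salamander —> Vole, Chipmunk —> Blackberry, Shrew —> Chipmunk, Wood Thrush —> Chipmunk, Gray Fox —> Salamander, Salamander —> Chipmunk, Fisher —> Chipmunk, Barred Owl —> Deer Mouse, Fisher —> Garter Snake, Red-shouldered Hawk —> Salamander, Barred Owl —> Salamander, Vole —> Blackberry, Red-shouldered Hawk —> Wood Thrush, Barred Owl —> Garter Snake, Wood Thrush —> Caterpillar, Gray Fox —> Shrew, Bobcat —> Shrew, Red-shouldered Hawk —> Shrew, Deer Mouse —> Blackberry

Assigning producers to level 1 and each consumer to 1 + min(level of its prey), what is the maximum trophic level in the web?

Producers (level 1): Blackberry.
Following each consumer down to its lowest-level prey: Blackberry → Deer Mouse → Garter Snake → Bobcat (levels 1 through 4).
All prey of Bobcat (Garter Snake 3, Shrew 3) are at level 3 or above, so Bobcat is at level 1 + 3 = 4.
Every consumer has at least one prey at level 3 or below, so none exceeds level 4.

4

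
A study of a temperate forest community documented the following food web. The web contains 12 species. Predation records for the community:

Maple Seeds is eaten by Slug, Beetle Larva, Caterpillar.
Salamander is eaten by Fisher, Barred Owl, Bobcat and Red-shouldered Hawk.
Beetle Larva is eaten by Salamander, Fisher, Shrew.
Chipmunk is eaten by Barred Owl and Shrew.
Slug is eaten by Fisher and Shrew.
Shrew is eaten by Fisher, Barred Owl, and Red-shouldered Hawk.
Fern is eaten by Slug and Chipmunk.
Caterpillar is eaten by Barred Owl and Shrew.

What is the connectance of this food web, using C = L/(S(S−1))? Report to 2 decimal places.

The web has S = 12 species and L = 21 feeding links.
C = L / (S(S−1)) = 21 / 132 = 0.1591 ≈ 0.16.

C = 0.16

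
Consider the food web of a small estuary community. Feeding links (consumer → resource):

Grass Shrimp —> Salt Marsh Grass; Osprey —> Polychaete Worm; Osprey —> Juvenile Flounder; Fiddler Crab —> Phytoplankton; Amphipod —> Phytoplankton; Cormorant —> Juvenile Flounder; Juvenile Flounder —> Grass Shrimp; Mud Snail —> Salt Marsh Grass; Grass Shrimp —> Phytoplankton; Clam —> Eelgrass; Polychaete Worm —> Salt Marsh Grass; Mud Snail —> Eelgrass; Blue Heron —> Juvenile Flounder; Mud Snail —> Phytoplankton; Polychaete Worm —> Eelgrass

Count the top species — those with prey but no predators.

Top species (has prey, but nothing eats it): Amphipod, Fiddler Crab, Clam, Mud Snail, Blue Heron, Osprey, Cormorant.
Count: 7.

7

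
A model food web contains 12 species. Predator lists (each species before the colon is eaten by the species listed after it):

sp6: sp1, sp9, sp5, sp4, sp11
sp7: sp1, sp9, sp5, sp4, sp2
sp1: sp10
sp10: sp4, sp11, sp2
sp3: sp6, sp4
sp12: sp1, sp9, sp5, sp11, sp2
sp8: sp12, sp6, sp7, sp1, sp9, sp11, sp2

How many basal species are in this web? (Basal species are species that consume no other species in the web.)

Basal species (no prey listed): sp3, sp8.
Count: 2.

2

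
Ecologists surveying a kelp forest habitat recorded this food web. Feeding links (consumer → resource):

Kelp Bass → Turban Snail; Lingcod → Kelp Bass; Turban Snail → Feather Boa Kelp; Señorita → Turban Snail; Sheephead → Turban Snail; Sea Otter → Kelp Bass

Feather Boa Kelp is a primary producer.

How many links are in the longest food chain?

One longest chain: Feather Boa Kelp → Turban Snail → Kelp Bass → Lingcod.
It has 4 species and 3 links.

3 links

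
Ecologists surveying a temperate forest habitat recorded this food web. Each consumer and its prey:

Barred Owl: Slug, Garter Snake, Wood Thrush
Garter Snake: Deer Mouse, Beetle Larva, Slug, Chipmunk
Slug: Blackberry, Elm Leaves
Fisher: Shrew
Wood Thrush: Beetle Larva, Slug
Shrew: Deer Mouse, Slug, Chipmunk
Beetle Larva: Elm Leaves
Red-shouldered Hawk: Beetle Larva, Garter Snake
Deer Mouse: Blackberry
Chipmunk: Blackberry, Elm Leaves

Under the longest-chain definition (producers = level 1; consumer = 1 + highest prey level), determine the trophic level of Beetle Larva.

Elm Leaves is a producer → level 1.
Beetle Larva eats Elm Leaves → level 2.

Trophic level 2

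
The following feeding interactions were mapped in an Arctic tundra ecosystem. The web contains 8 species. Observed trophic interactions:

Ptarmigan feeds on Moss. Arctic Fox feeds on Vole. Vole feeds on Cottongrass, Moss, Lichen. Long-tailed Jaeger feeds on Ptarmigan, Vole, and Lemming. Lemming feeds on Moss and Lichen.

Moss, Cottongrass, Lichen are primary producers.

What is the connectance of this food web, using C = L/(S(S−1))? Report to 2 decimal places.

C = 0.18

The web has S = 8 species and L = 10 feeding links.
C = L / (S(S−1)) = 10 / 56 = 0.1786 ≈ 0.18.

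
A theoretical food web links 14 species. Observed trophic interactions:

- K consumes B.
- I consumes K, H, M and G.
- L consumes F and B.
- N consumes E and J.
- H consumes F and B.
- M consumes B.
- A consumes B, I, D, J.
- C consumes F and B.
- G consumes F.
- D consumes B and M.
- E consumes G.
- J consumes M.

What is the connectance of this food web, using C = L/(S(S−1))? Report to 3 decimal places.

The web has S = 14 species and L = 23 feeding links.
C = L / (S(S−1)) = 23 / 182 = 0.1264 ≈ 0.126.

C = 0.126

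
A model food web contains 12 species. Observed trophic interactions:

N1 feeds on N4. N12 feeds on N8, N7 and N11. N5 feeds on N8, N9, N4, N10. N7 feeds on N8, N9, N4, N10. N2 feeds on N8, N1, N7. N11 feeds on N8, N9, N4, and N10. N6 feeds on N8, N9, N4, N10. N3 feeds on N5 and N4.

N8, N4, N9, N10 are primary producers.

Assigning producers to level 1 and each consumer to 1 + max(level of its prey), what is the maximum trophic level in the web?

Producers (level 1): N8, N4, N9, N10.
N8 → N7 → N2 gives N2 level 3.
No species has a prey at level 3, so no species reaches level 4.

3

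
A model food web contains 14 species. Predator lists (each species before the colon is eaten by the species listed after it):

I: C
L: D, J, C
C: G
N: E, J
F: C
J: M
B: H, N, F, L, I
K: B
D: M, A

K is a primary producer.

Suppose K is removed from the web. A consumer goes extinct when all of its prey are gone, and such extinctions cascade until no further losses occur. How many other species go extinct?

13

Remove K.
Round 1: B (all prey gone) → extinct.
Round 2: H (all prey gone), N (all prey gone), F (all prey gone), L (all prey gone), I (all prey gone) → extinct.
Round 3: D (all prey gone), E (all prey gone), J (all prey gone), C (all prey gone) → extinct.
Round 4: G (all prey gone), M (all prey gone), A (all prey gone) → extinct.
No further losses. Total secondary extinctions: 13.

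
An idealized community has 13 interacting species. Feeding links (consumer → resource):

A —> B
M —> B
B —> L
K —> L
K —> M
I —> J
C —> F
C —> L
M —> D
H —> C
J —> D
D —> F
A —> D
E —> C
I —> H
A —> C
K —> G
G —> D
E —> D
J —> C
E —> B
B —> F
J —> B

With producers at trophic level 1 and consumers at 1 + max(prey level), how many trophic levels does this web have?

Producers (level 1): L, F.
L → C → H → I gives I level 4.
No species has a prey at level 4, so no species reaches level 5.

4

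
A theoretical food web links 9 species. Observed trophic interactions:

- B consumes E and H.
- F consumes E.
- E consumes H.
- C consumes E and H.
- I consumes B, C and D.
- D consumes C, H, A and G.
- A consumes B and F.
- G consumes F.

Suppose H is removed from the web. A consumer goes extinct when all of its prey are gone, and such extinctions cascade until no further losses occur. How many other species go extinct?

8

Remove H.
Round 1: E (all prey gone) → extinct.
Round 2: F (all prey gone), B (all prey gone), C (all prey gone) → extinct.
Round 3: G (all prey gone), A (all prey gone) → extinct.
Round 4: D (all prey gone) → extinct.
Round 5: I (all prey gone) → extinct.
No further losses. Total secondary extinctions: 8.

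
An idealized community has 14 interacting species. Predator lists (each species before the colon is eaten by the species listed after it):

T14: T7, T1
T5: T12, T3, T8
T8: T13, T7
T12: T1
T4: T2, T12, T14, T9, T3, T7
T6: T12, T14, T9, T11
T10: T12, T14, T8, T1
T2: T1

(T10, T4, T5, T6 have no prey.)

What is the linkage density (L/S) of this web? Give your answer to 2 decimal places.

L/S = 1.64

There are L = 23 links among S = 14 species.
L/S = 23/14 = 1.6429 ≈ 1.64.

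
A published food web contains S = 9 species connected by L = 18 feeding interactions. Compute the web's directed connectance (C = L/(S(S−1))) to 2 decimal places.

The web has S = 9 species and L = 18 feeding links.
C = L / (S(S−1)) = 18 / 72 = 0.2500 ≈ 0.25.

C = 0.25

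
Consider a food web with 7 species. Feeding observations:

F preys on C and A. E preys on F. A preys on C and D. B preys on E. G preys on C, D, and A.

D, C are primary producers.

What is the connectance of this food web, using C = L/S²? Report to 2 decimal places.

The web has S = 7 species and L = 9 feeding links.
C = L / S² = 9 / 49 = 0.1837 ≈ 0.18.

C = 0.18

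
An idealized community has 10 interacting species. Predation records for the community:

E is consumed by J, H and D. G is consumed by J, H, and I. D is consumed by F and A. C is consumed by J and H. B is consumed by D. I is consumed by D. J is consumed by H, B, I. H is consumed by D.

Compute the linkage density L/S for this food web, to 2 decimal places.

L/S = 1.60

There are L = 16 links among S = 10 species.
L/S = 16/10 = 1.6000 ≈ 1.60.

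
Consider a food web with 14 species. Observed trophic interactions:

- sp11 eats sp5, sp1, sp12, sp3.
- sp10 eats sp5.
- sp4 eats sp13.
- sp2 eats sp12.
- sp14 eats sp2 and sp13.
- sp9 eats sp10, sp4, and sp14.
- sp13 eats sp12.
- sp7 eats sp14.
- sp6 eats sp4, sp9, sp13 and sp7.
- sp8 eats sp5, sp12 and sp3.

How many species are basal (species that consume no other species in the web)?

4

Basal species (no prey listed): sp3, sp1, sp12, sp5.
Count: 4.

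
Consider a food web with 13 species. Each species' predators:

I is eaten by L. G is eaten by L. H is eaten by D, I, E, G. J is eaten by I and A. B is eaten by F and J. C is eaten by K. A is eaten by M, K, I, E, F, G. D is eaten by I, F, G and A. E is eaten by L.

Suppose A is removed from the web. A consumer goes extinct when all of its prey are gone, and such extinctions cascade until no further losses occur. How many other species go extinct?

Remove A.
Round 1: M (all prey gone) → extinct.
No further losses. Total secondary extinctions: 1.

1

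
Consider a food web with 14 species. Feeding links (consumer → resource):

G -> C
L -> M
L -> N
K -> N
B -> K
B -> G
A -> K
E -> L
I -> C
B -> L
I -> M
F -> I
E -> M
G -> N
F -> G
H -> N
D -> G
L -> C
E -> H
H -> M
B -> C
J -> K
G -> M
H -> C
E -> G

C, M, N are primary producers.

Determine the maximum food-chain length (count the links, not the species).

2 links

One longest chain: N → K → A.
It has 3 species and 2 links.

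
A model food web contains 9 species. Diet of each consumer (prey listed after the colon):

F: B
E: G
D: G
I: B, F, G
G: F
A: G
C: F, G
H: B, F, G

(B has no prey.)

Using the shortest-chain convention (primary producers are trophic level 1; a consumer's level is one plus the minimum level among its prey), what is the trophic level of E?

Trophic level 4

B is a producer → level 1.
F eats B → level 2.
G eats F → level 3.
E eats G → level 4.
No prey of E is below level 3, so 4 is the minimum.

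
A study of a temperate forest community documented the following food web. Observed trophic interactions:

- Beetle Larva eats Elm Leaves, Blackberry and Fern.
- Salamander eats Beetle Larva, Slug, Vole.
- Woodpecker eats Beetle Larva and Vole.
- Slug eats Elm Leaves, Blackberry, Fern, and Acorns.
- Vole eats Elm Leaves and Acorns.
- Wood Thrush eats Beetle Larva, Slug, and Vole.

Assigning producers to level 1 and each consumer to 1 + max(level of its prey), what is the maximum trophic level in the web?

Producers (level 1): Blackberry, Fern, Acorns, Elm Leaves.
Blackberry → Beetle Larva → Salamander gives Salamander level 3.
No species has a prey at level 3, so no species reaches level 4.

3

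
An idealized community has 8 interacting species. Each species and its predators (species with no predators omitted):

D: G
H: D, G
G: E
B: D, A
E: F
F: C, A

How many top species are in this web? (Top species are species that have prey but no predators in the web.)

2

Top species (has prey, but nothing eats it): C, A.
Count: 2.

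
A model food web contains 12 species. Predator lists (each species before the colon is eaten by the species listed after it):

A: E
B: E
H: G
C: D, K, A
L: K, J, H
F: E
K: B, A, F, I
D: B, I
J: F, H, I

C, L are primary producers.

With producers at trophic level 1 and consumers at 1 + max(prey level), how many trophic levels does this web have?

Producers (level 1): C, L.
L → J → H → G gives G level 4.
No species has a prey at level 4, so no species reaches level 5.

4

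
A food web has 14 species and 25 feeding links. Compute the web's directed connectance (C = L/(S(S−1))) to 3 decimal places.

The web has S = 14 species and L = 25 feeding links.
C = L / (S(S−1)) = 25 / 182 = 0.1374 ≈ 0.137.

C = 0.137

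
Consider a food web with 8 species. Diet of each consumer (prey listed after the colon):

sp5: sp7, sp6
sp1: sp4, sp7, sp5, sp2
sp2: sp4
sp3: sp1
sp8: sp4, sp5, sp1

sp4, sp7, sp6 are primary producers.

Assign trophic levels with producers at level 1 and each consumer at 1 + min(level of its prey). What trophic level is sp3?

Trophic level 3

sp4 is a producer → level 1.
sp1 eats sp4 → level 2.
sp3 eats sp1 → level 3.
No prey of sp3 is below level 2, so 3 is the minimum.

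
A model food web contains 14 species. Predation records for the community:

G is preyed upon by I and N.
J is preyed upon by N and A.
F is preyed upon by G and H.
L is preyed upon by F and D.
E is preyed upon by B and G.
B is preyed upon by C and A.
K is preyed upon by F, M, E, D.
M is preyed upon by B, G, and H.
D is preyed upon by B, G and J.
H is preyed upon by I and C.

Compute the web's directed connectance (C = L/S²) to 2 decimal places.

The web has S = 14 species and L = 24 feeding links.
C = L / S² = 24 / 196 = 0.1224 ≈ 0.12.

C = 0.12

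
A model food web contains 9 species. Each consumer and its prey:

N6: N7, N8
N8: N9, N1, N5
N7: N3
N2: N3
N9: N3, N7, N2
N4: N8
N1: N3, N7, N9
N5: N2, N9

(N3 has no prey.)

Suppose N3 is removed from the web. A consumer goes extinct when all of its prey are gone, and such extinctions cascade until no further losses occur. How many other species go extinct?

8

Remove N3.
Round 1: N7 (all prey gone), N2 (all prey gone) → extinct.
Round 2: N9 (all prey gone) → extinct.
Round 3: N1 (all prey gone), N5 (all prey gone) → extinct.
Round 4: N8 (all prey gone) → extinct.
Round 5: N6 (all prey gone), N4 (all prey gone) → extinct.
No further losses. Total secondary extinctions: 8.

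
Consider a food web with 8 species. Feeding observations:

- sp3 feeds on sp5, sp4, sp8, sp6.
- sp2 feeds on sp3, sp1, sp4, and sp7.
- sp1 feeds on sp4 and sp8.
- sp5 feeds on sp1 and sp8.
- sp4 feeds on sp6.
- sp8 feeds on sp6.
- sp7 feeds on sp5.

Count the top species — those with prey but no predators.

1

Top species (has prey, but nothing eats it): sp2.
Count: 1.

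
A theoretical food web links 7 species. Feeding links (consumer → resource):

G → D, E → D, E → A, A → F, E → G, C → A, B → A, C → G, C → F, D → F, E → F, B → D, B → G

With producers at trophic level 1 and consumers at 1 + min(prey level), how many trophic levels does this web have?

Producers (level 1): F.
Following each consumer down to its lowest-level prey: F → A → B (levels 1 through 3).
All prey of B (A 2, D 2, G 3) are at level 2 or above, so B is at level 1 + 2 = 3.
Every consumer has at least one prey at level 2 or below, so none exceeds level 3.

3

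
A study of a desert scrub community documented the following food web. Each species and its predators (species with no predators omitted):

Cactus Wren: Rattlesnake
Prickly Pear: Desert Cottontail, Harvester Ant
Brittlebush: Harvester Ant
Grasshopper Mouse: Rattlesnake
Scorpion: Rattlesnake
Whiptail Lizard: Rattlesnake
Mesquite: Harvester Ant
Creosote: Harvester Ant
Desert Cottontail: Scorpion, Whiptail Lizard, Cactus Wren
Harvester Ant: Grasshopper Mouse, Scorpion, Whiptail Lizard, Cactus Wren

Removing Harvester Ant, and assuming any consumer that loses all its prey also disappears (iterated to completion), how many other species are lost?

1

Remove Harvester Ant.
Round 1: Grasshopper Mouse (all prey gone) → extinct.
No further losses. Total secondary extinctions: 1.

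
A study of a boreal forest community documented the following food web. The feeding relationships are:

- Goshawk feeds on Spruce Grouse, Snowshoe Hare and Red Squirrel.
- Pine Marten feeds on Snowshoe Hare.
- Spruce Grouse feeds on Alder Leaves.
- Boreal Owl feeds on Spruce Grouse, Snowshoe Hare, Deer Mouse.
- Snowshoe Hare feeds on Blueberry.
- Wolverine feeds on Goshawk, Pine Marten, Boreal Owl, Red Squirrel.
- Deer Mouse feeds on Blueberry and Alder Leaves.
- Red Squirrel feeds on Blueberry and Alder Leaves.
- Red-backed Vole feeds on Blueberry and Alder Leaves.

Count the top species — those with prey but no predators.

2

Top species (has prey, but nothing eats it): Red-backed Vole, Wolverine.
Count: 2.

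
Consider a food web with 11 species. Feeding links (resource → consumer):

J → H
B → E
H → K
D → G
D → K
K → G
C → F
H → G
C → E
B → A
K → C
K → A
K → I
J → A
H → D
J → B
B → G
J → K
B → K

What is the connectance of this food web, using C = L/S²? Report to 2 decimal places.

C = 0.16

The web has S = 11 species and L = 19 feeding links.
C = L / S² = 19 / 121 = 0.1570 ≈ 0.16.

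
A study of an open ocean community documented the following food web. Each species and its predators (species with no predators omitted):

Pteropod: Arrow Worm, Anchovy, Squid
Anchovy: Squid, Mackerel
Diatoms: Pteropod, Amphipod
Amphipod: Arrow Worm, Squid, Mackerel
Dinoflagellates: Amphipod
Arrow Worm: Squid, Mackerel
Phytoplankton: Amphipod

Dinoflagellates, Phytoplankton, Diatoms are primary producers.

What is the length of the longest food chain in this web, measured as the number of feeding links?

One longest chain: Diatoms → Pteropod → Arrow Worm → Squid.
It has 4 species and 3 links.

3 links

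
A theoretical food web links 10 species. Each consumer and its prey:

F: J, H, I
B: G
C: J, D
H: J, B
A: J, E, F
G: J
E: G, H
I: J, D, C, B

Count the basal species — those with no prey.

2

Basal species (no prey listed): J, D.
Count: 2.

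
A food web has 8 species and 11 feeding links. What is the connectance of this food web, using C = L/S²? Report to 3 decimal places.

C = 0.172

The web has S = 8 species and L = 11 feeding links.
C = L / S² = 11 / 64 = 0.1719 ≈ 0.172.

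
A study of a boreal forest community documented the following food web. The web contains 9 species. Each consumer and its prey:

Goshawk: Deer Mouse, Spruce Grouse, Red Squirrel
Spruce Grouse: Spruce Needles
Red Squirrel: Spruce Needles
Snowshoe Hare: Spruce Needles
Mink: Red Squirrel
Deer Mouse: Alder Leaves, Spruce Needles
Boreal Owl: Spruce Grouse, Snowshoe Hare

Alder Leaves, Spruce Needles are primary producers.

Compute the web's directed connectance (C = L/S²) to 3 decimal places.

C = 0.136

The web has S = 9 species and L = 11 feeding links.
C = L / S² = 11 / 81 = 0.1358 ≈ 0.136.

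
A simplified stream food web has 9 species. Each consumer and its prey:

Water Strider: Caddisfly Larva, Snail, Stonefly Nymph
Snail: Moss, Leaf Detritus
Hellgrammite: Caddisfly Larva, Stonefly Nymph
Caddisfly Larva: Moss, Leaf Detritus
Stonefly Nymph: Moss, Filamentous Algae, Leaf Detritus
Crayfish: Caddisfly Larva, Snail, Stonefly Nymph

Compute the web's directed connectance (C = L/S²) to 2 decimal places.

The web has S = 9 species and L = 15 feeding links.
C = L / S² = 15 / 81 = 0.1852 ≈ 0.19.

C = 0.19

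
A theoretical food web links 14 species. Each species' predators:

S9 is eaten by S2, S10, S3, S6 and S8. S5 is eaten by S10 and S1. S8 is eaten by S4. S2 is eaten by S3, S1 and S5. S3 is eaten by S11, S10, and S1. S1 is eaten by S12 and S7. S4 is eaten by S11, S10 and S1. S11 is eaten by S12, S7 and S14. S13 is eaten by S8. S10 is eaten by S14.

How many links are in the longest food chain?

4 links

One longest chain: S13 → S8 → S4 → S11 → S14.
It has 5 species and 4 links.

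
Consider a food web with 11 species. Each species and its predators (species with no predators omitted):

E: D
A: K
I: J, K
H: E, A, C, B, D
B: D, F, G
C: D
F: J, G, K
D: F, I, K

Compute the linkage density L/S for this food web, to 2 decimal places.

L/S = 1.73

There are L = 19 links among S = 11 species.
L/S = 19/11 = 1.7273 ≈ 1.73.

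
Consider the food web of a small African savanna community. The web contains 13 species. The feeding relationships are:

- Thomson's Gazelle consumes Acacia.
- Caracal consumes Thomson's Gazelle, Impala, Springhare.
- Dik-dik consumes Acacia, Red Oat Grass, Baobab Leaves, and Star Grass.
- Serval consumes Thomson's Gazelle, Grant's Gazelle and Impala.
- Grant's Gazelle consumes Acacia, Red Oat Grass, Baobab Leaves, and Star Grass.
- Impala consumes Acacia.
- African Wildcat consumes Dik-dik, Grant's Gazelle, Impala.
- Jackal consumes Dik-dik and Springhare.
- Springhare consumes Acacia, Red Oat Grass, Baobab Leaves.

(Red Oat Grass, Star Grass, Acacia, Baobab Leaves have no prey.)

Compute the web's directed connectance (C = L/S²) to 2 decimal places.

C = 0.14

The web has S = 13 species and L = 24 feeding links.
C = L / S² = 24 / 169 = 0.1420 ≈ 0.14.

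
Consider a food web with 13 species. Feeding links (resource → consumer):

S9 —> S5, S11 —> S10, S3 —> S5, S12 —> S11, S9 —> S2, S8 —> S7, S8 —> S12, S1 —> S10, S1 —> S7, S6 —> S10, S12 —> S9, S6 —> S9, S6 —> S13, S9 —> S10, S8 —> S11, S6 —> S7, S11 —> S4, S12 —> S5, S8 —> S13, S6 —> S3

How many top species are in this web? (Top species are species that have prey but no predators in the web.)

Top species (has prey, but nothing eats it): S7, S13, S2, S5, S4, S10.
Count: 6.

6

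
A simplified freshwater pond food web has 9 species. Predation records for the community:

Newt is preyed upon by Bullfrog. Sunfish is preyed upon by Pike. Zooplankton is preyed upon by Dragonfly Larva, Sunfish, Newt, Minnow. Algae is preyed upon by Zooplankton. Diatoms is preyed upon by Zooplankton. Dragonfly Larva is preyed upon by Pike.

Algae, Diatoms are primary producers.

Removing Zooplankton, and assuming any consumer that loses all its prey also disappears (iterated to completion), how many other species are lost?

6

Remove Zooplankton.
Round 1: Minnow (all prey gone), Newt (all prey gone), Dragonfly Larva (all prey gone), Sunfish (all prey gone) → extinct.
Round 2: Bullfrog (all prey gone), Pike (all prey gone) → extinct.
No further losses. Total secondary extinctions: 6.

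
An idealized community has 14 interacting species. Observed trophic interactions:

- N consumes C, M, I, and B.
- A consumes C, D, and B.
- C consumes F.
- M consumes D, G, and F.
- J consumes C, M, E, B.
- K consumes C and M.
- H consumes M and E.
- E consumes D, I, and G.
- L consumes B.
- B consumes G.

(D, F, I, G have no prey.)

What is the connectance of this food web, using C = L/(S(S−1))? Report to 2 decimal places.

C = 0.13

The web has S = 14 species and L = 24 feeding links.
C = L / (S(S−1)) = 24 / 182 = 0.1319 ≈ 0.13.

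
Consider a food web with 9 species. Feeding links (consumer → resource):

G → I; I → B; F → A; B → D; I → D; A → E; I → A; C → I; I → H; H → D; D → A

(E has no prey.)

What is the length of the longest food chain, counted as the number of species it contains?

6 species

One longest chain: E → A → D → H → I → G.
It has 6 species and 5 links.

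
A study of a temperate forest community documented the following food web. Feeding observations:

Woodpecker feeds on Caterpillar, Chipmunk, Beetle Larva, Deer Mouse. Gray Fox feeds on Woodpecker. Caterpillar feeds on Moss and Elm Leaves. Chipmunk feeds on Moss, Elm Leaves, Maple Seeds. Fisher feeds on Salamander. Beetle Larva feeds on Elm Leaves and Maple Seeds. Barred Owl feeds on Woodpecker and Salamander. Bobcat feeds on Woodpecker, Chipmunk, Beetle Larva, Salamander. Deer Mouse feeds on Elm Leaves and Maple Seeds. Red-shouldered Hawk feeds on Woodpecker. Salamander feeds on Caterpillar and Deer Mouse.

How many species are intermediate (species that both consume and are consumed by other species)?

Intermediate species (has both prey and predators): Caterpillar, Beetle Larva, Deer Mouse, Chipmunk, Salamander, Woodpecker.
Count: 6.

6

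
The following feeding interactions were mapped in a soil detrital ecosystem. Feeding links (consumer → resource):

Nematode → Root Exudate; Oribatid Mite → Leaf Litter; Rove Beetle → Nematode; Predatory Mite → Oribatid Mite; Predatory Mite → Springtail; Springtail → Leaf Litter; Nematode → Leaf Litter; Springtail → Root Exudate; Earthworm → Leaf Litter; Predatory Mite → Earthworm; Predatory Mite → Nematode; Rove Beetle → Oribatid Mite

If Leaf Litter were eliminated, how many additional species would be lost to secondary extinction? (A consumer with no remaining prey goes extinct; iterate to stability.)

Remove Leaf Litter.
Round 1: Earthworm (all prey gone), Oribatid Mite (all prey gone) → extinct.
No further losses. Total secondary extinctions: 2.

2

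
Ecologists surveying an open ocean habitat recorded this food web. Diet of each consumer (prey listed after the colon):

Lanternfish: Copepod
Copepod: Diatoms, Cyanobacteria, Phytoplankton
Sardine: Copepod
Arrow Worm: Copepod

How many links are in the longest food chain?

One longest chain: Diatoms → Copepod → Arrow Worm.
It has 3 species and 2 links.

2 links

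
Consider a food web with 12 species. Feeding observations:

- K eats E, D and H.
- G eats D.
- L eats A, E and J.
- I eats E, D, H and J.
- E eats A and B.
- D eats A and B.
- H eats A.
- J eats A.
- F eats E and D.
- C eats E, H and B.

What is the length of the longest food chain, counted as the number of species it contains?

3 species

One longest chain: A → D → F.
It has 3 species and 2 links.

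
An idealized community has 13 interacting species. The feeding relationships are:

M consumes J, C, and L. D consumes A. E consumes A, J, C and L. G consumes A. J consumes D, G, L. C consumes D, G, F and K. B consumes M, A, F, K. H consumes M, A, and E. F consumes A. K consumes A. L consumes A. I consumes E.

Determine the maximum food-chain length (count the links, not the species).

One longest chain: A → K → C → M → H.
It has 5 species and 4 links.

4 links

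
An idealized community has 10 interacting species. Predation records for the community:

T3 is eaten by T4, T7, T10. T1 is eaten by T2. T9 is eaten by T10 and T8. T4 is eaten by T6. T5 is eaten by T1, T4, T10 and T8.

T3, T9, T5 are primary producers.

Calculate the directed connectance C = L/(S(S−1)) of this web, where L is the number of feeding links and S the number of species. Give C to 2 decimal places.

The web has S = 10 species and L = 11 feeding links.
C = L / (S(S−1)) = 11 / 90 = 0.1222 ≈ 0.12.

C = 0.12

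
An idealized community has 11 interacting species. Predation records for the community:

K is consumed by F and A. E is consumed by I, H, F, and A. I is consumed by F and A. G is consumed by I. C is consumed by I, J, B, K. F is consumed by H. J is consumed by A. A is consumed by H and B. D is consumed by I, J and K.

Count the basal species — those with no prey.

4

Basal species (no prey listed): D, E, C, G.
Count: 4.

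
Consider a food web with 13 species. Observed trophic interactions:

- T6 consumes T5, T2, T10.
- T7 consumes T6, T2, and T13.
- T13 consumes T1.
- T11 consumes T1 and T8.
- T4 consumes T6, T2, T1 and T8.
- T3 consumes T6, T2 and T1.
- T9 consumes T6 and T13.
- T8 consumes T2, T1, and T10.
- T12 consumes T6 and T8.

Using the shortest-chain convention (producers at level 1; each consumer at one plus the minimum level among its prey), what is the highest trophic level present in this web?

3

Producers (level 1): T5, T10, T2, T1.
Following each consumer down to its lowest-level prey: T10 → T8 → T12 (levels 1 through 3).
All prey of T12 (T8 2, T6 2) are at level 2 or above, so T12 is at level 1 + 2 = 3.
Every consumer has at least one prey at level 2 or below, so none exceeds level 3.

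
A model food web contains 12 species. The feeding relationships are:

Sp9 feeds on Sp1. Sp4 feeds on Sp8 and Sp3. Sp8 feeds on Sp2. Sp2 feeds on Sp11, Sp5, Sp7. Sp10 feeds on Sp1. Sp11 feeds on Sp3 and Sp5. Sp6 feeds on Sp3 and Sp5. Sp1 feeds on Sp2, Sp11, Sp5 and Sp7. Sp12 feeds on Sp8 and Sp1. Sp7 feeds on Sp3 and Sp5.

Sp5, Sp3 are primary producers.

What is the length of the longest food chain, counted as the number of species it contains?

5 species

One longest chain: Sp5 → Sp7 → Sp2 → Sp1 → Sp9.
It has 5 species and 4 links.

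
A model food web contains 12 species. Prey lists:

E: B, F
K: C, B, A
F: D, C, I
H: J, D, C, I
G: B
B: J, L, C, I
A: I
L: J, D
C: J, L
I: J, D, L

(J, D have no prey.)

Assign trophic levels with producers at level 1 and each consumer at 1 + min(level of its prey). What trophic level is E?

Trophic level 3

D is a producer → level 1.
F eats D → level 2.
E eats F → level 3.
No prey of E is below level 2, so 3 is the minimum.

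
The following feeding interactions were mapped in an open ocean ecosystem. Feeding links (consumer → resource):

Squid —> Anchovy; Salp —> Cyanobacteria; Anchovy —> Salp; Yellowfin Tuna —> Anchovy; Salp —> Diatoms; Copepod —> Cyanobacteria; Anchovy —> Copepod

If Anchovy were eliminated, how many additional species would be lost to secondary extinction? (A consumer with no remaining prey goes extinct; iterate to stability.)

2

Remove Anchovy.
Round 1: Yellowfin Tuna (all prey gone), Squid (all prey gone) → extinct.
No further losses. Total secondary extinctions: 2.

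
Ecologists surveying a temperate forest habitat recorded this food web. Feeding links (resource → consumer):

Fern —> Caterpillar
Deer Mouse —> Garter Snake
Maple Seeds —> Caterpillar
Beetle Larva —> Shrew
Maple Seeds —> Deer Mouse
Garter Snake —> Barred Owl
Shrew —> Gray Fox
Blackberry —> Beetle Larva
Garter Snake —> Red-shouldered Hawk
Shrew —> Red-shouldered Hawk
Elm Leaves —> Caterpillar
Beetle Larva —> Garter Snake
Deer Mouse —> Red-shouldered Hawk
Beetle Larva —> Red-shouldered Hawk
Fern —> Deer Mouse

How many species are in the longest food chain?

4 species

One longest chain: Fern → Deer Mouse → Garter Snake → Barred Owl.
It has 4 species and 3 links.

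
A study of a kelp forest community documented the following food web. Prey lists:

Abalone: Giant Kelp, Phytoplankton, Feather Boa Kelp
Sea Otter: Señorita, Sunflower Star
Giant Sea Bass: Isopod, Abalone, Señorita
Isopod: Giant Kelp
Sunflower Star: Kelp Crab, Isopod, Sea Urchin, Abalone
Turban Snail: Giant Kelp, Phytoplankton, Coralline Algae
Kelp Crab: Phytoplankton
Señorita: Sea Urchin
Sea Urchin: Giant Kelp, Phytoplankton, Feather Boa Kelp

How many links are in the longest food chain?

One longest chain: Giant Kelp → Sea Urchin → Señorita → Sea Otter.
It has 4 species and 3 links.

3 links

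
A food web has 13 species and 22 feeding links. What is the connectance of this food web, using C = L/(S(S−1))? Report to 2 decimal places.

The web has S = 13 species and L = 22 feeding links.
C = L / (S(S−1)) = 22 / 156 = 0.1410 ≈ 0.14.

C = 0.14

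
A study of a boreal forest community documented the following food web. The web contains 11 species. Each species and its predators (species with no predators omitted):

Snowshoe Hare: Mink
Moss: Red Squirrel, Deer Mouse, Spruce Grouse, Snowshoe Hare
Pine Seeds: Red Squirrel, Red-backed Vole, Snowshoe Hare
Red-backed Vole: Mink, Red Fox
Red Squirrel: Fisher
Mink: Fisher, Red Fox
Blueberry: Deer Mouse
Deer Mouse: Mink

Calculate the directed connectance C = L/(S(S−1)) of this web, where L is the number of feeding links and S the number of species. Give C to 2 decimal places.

C = 0.14

The web has S = 11 species and L = 15 feeding links.
C = L / (S(S−1)) = 15 / 110 = 0.1364 ≈ 0.14.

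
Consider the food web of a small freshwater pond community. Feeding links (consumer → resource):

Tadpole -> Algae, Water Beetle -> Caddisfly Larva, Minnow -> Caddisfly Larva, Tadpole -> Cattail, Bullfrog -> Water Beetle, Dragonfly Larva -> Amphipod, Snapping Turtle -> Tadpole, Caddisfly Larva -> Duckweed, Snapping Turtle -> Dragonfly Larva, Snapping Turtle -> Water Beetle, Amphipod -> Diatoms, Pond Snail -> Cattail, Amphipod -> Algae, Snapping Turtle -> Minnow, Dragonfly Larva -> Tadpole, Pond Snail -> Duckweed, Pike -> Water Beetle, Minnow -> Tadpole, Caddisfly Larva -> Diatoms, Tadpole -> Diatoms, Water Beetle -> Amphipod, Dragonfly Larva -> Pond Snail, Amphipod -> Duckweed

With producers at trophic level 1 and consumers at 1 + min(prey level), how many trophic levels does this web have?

4

Producers (level 1): Cattail, Duckweed, Algae, Diatoms.
Following each consumer down to its lowest-level prey: Duckweed → Amphipod → Water Beetle → Bullfrog (levels 1 through 4).
All prey of Bullfrog (Water Beetle 3) are at level 3 or above, so Bullfrog is at level 1 + 3 = 4.
Every consumer has at least one prey at level 3 or below, so none exceeds level 4.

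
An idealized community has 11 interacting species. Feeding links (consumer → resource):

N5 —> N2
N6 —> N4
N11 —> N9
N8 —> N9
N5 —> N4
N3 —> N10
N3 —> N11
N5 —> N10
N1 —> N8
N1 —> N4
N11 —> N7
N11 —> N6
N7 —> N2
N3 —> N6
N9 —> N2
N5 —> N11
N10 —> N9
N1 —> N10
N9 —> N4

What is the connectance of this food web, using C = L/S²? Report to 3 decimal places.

C = 0.157

The web has S = 11 species and L = 19 feeding links.
C = L / S² = 19 / 121 = 0.1570 ≈ 0.157.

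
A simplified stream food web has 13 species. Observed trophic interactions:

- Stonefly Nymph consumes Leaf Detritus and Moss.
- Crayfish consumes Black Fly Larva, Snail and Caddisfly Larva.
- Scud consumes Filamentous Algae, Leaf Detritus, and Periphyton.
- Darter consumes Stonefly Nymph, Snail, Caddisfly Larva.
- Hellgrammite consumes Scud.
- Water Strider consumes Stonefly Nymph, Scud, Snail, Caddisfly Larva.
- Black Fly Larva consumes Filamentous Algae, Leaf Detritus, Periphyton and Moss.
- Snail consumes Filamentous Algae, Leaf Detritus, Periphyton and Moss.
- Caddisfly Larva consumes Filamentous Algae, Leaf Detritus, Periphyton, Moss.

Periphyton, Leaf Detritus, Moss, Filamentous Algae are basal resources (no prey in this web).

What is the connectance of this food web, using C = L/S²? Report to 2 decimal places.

The web has S = 13 species and L = 28 feeding links.
C = L / S² = 28 / 169 = 0.1657 ≈ 0.17.

C = 0.17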